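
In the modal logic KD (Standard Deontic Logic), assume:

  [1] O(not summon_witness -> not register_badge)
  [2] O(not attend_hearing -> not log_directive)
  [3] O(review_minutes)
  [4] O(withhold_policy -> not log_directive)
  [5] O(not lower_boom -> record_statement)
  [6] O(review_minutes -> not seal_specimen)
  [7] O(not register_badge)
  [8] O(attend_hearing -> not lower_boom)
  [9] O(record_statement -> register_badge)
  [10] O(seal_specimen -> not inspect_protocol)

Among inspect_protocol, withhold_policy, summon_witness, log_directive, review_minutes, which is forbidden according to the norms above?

log_directive

Premise 7 gives O(not register_badge).
Premise 9, O(record_statement -> register_badge), contraposes to O(not register_badge -> not record_statement); with O(not register_badge) we get O(not record_statement).
The contrapositive of premise 5 (O(not lower_boom -> record_statement)) is O(not record_statement -> lower_boom), and O(not record_statement) is already established, so O(lower_boom).
Premise 8 is O(attend_hearing -> not lower_boom); contrapositively O(lower_boom -> not attend_hearing). Since O(lower_boom) holds, K gives O(not attend_hearing).
With premise 2, O(not attend_hearing -> not log_directive), the K-axiom yields O(not log_directive).
So O(not log_directive) holds, i.e. log_directive is forbidden. None of the other listed options is forbidden under the premises.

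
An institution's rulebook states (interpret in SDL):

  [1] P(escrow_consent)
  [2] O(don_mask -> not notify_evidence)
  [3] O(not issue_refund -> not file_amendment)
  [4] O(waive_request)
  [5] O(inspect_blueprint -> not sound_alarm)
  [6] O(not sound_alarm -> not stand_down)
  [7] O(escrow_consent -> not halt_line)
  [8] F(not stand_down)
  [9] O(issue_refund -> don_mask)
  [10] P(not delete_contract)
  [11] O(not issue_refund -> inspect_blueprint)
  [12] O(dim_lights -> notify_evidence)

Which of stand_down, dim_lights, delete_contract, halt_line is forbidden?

F(not stand_down) at premise 8 means O(stand_down).
Premise 6 is O(not sound_alarm -> not stand_down); contrapositively O(stand_down -> sound_alarm). Since O(stand_down) holds, K gives O(sound_alarm).
Premise 5, O(inspect_blueprint -> not sound_alarm), contraposes to O(sound_alarm -> not inspect_blueprint); with O(sound_alarm) we get O(not inspect_blueprint).
Premise 11 is O(not issue_refund -> inspect_blueprint); contrapositively O(not inspect_blueprint -> issue_refund). Since O(not inspect_blueprint) holds, K gives O(issue_refund).
From O(issue_refund) and premise 9, O(issue_refund -> don_mask), we obtain O(don_mask).
With premise 2, O(don_mask -> not notify_evidence), the K-axiom yields O(not notify_evidence).
Premise 12 is O(dim_lights -> notify_evidence); contrapositively O(not notify_evidence -> not dim_lights). Since O(not notify_evidence) holds, K gives O(not dim_lights).
So O(not dim_lights) holds, i.e. dim_lights is forbidden. None of the other listed options is forbidden under the premises.

dim_lights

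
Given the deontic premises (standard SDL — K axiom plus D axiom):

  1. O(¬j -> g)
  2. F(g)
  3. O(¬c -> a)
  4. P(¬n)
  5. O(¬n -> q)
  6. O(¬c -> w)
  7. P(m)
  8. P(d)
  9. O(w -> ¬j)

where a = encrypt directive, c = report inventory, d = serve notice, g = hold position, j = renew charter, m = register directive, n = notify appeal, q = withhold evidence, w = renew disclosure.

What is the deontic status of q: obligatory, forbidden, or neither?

Neither

Premise 5 is O(¬n -> q), but O(¬n) is not derivable from the premises (the permission P(¬n) asserts only ¬O(n), not O(¬n)), so it does not yield O(q).
No premise or chain of K-axiom applications forces O(q), and none forces O(¬q). So q is neither obligatory nor forbidden under these norms.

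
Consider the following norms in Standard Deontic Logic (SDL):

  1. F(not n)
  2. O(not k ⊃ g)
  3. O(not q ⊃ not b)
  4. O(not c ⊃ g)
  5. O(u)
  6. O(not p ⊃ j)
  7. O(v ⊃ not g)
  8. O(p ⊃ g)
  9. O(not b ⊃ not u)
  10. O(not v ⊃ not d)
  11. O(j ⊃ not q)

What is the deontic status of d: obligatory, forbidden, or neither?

Forbidden

Premise 5 gives O(u).
Premise 9 is O(not b ⊃ not u); contrapositively O(u ⊃ b). Since O(u) holds, K gives O(b).
Premise 3, O(not q ⊃ not b), contraposes to O(b ⊃ q); with O(b) we get O(q).
The contrapositive of premise 11 (O(j ⊃ not q)) is O(q ⊃ not j), and O(q) is already established, so O(not j).
The contrapositive of premise 6 (O(not p ⊃ j)) is O(not j ⊃ p), and O(not j) is already established, so O(p).
From O(p) and premise 8, O(p ⊃ g), we obtain O(g).
Premise 7, O(v ⊃ not g), contraposes to O(g ⊃ not v); with O(g) we get O(not v).
From O(not v) and premise 10, O(not v ⊃ not d), we obtain O(not d).
Premises 1, 2, 4 do not contribute to this derivation.
Thus O(not d), which is F(d): d is forbidden.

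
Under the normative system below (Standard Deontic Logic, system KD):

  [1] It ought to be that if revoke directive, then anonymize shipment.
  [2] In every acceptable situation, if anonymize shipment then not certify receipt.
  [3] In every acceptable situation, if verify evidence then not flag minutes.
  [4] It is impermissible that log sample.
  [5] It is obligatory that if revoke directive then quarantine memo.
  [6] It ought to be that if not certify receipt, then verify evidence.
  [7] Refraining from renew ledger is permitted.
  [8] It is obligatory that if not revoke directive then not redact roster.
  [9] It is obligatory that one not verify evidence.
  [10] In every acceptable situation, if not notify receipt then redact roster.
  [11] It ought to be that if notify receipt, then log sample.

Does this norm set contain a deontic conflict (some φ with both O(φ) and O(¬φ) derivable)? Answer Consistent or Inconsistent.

From premise 9 we have O(¬verify_evidence).
The contrapositive of premise 6 (O(¬certify_receipt → verify_evidence)) is O(¬verify_evidence → certify_receipt), and O(¬verify_evidence) is already established, so O(certify_receipt).
Premise 2, O(anonymize_shipment → ¬certify_receipt), contraposes to O(certify_receipt → ¬anonymize_shipment); with O(certify_receipt) we get O(¬anonymize_shipment).
The contrapositive of premise 1 (O(revoke_directive → anonymize_shipment)) is O(¬anonymize_shipment → ¬revoke_directive), and O(¬anonymize_shipment) is already established, so O(¬revoke_directive).
From O(¬revoke_directive) and premise 8, O(¬revoke_directive → ¬redact_roster), we obtain O(¬redact_roster).
Premise 10, O(¬notify_receipt → redact_roster), contraposes to O(¬redact_roster → notify_receipt); with O(¬redact_roster) we get O(notify_receipt).
Applying K to premise 11 (O(notify_receipt → log_sample)) and O(notify_receipt) yields O(log_sample).
But premise 4, F(log_sample), means O(¬log_sample).
We now have both O(log_sample) and O(¬log_sample) — log_sample is simultaneously obligatory and forbidden, violating the D-axiom.

Inconsistent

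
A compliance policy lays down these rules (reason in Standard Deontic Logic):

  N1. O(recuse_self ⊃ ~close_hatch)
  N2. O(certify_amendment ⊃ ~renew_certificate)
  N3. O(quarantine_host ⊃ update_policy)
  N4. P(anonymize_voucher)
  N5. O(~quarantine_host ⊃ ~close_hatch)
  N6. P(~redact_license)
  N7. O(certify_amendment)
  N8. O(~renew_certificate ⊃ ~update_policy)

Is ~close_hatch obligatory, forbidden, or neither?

Premise 7 gives O(certify_amendment).
From O(certify_amendment) and premise 2, O(certify_amendment ⊃ ~renew_certificate), we obtain O(~renew_certificate).
From O(~renew_certificate) and premise 8, O(~renew_certificate ⊃ ~update_policy), we obtain O(~update_policy).
The contrapositive of premise 3 (O(quarantine_host ⊃ update_policy)) is O(~update_policy ⊃ ~quarantine_host), and O(~update_policy) is already established, so O(~quarantine_host).
Premise 5 is O(~quarantine_host ⊃ ~close_hatch); since O(~quarantine_host), deontic closure gives O(~close_hatch).
Premises 1, 4, 6 do not contribute to this derivation.
Hence ~close_hatch is obligatory.

Obligatory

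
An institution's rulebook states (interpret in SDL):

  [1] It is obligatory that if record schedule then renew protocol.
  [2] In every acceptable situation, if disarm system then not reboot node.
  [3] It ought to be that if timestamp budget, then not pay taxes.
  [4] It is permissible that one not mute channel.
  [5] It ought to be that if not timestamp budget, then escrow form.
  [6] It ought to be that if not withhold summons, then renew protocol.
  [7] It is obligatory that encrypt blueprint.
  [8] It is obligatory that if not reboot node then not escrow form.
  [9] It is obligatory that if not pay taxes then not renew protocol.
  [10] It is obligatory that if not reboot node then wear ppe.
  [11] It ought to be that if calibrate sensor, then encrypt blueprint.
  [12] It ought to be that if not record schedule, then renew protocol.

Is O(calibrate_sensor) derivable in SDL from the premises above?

Premise 11 is O(calibrate_sensor → encrypt_blueprint); even if O(encrypt_blueprint) held, inferring O(calibrate_sensor) would be affirming the consequent — invalid.
No other premise forces O(calibrate_sensor). An ideal world satisfying every premise can still have calibrate_sensor false, so O(calibrate_sensor) is not derivable.

No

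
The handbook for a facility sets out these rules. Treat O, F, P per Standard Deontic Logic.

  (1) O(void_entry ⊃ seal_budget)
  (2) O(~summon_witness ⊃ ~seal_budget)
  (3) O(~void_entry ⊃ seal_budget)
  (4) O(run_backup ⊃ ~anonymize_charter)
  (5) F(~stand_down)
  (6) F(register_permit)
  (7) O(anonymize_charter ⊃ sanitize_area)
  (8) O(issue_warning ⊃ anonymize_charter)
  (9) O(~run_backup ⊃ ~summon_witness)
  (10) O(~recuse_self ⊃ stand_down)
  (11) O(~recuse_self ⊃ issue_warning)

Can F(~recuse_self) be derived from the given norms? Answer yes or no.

Yes

Premises 1 and 3 are O(void_entry ⊃ seal_budget) and O(~void_entry ⊃ seal_budget); every ideal world satisfies void_entry or ~void_entry, so in either case seal_budget holds — hence O(seal_budget).
The contrapositive of premise 2 (O(~summon_witness ⊃ ~seal_budget)) is O(seal_budget ⊃ summon_witness), and O(seal_budget) is already established, so O(summon_witness).
Premise 9, O(~run_backup ⊃ ~summon_witness), contraposes to O(summon_witness ⊃ run_backup); with O(summon_witness) we get O(run_backup).
With premise 4, O(run_backup ⊃ ~anonymize_charter), the K-axiom yields O(~anonymize_charter).
Premise 8, O(issue_warning ⊃ anonymize_charter), contraposes to O(~anonymize_charter ⊃ ~issue_warning); with O(~anonymize_charter) we get O(~issue_warning).
Premise 11 is O(~recuse_self ⊃ issue_warning); contrapositively O(~issue_warning ⊃ recuse_self). Since O(~issue_warning) holds, K gives O(recuse_self).
Premises 5, 6, 7, 10 do not contribute to this derivation.
So O(recuse_self) holds, i.e. F(~recuse_self). The claim follows.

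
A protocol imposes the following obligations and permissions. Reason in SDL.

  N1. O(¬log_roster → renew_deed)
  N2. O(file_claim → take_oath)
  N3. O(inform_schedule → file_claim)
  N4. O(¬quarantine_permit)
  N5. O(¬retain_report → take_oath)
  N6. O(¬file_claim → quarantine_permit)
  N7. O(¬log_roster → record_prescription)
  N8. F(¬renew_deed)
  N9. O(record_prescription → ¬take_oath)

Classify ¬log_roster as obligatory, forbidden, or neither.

Premise 4 states O(¬quarantine_permit) outright.
Premise 6, O(¬file_claim → quarantine_permit), contraposes to O(¬quarantine_permit → file_claim); with O(¬quarantine_permit) we get O(file_claim).
From O(file_claim) and premise 2, O(file_claim → take_oath), we obtain O(take_oath).
The contrapositive of premise 9 (O(record_prescription → ¬take_oath)) is O(take_oath → ¬record_prescription), and O(take_oath) is already established, so O(¬record_prescription).
Premise 7 is O(¬log_roster → record_prescription); contrapositively O(¬record_prescription → log_roster). Since O(¬record_prescription) holds, K gives O(log_roster).
Premises 1, 3, 5, 8 do not contribute to this derivation.
Thus O(log_roster), which is F(¬log_roster): ¬log_roster is forbidden.

Forbidden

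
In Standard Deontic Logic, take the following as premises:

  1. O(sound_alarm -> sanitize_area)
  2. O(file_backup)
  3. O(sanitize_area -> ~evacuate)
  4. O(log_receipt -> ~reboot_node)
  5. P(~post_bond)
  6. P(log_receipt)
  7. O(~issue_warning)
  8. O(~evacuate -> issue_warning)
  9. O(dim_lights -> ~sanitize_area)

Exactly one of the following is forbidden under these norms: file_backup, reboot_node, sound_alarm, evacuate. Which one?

sound_alarm

From premise 7 we have O(~issue_warning).
Premise 8, O(~evacuate -> issue_warning), contraposes to O(~issue_warning -> evacuate); with O(~issue_warning) we get O(evacuate).
The contrapositive of premise 3 (O(sanitize_area -> ~evacuate)) is O(evacuate -> ~sanitize_area), and O(evacuate) is already established, so O(~sanitize_area).
The contrapositive of premise 1 (O(sound_alarm -> sanitize_area)) is O(~sanitize_area -> ~sound_alarm), and O(~sanitize_area) is already established, so O(~sound_alarm).
So O(~sound_alarm) holds, i.e. sound_alarm is forbidden. None of the other listed options is forbidden under the premises.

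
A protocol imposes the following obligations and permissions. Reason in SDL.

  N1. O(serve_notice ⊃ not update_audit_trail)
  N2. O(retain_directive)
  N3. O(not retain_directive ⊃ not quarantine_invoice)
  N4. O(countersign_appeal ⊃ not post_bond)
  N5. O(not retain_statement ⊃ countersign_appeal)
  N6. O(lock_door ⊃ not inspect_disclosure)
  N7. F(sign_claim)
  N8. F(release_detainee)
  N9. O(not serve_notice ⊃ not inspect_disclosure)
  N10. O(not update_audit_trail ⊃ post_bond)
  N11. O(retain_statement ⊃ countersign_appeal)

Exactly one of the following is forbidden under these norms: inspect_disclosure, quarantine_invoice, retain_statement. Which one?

By case analysis on retain_statement: premise 11 gives O(retain_statement ⊃ countersign_appeal) and premise 5 gives O(not retain_statement ⊃ countersign_appeal), so O(countersign_appeal) either way.
From O(countersign_appeal) and premise 4, O(countersign_appeal ⊃ not post_bond), we obtain O(not post_bond).
Premise 10, O(not update_audit_trail ⊃ post_bond), contraposes to O(not post_bond ⊃ update_audit_trail); with O(not post_bond) we get O(update_audit_trail).
Premise 1, O(serve_notice ⊃ not update_audit_trail), contraposes to O(update_audit_trail ⊃ not serve_notice); with O(update_audit_trail) we get O(not serve_notice).
Premise 9 is O(not serve_notice ⊃ not inspect_disclosure); since O(not serve_notice), deontic closure gives O(not inspect_disclosure).
So O(not inspect_disclosure) holds, i.e. inspect_disclosure is forbidden. None of the other listed options is forbidden under the premises.

inspect_disclosure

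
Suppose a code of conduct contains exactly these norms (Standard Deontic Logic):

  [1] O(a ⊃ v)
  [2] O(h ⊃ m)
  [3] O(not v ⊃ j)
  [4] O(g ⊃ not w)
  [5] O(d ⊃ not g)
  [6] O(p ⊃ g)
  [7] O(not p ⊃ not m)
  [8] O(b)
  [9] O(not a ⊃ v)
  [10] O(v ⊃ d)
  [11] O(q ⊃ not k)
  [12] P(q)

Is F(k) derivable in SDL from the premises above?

No

Premise 11 is O(q ⊃ not k), but O(q) is not derivable from the premises (the permission P(q) asserts only not O(not q), not O(q)), so it does not yield O(not k).
No other premise forces O(not k). An ideal world satisfying every premise can still have k true, so F(k) is not derivable.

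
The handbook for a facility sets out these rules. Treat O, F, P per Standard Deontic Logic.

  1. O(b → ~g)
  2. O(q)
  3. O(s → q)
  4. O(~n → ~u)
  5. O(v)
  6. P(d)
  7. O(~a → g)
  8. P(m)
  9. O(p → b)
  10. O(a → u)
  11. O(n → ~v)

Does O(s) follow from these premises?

No

Premise 3 is O(s → q); even if O(q) held, inferring O(s) would be affirming the consequent — invalid.
No other premise forces O(s). An ideal world satisfying every premise can still have s false, so O(s) is not derivable.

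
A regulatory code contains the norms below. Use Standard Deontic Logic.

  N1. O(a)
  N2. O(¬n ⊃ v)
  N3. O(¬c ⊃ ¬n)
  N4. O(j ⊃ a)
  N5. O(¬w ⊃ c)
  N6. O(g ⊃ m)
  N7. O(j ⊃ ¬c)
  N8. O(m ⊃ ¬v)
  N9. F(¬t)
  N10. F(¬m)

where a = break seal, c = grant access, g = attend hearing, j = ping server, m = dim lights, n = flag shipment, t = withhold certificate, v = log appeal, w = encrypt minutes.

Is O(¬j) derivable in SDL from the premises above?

Premise 10 is F(¬m), i.e. O(m).
From O(m) and premise 8, O(m ⊃ ¬v), we obtain O(¬v).
The contrapositive of premise 2 (O(¬n ⊃ v)) is O(¬v ⊃ n), and O(¬v) is already established, so O(n).
Premise 3, O(¬c ⊃ ¬n), contraposes to O(n ⊃ c); with O(n) we get O(c).
Premise 7, O(j ⊃ ¬c), contraposes to O(c ⊃ ¬j); with O(c) we get O(¬j).
Premises 1, 4, 5, 6, 9 do not contribute to this derivation.
So O(¬j) follows.

Yes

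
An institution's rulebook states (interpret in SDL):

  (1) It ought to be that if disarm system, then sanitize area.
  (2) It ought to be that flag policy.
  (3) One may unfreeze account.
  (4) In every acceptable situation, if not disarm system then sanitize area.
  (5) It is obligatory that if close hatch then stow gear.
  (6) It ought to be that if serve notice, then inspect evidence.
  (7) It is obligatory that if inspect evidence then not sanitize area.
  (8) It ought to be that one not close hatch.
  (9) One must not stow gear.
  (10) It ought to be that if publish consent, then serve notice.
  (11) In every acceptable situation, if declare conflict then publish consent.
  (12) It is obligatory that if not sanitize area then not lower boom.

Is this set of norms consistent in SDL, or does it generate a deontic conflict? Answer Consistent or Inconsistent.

Consistent

Premise 5 is O(close_hatch → stow_gear), but O(close_hatch) is not derivable from the premises, so it does not yield O(stow_gear).
So O(stow_gear) is not derivable, and the apparent clash with O(¬stow_gear) does not arise.
A world satisfying every obligation exists (e.g. close_hatch=false, declare_conflict=false, disarm_system=false, flag_policy=true, inspect_evidence=false, lower_boom=false, publish_consent=false, sanitize_area=true, serve_notice=false, stow_gear=false, unfreeze_account=false); no atom is both obligatory and forbidden, so the set is consistent.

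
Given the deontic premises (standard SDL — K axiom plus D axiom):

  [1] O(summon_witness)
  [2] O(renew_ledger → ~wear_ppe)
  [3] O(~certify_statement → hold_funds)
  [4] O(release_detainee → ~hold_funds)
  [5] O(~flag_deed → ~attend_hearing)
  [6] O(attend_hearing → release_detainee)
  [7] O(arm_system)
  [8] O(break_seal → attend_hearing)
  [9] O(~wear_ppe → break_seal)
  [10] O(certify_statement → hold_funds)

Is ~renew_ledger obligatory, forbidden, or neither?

Obligatory

Premises 10 and 3 are O(certify_statement → hold_funds) and O(~certify_statement → hold_funds); every ideal world satisfies certify_statement or ~certify_statement, so in either case hold_funds holds — hence O(hold_funds).
Premise 4, O(release_detainee → ~hold_funds), contraposes to O(hold_funds → ~release_detainee); with O(hold_funds) we get O(~release_detainee).
The contrapositive of premise 6 (O(attend_hearing → release_detainee)) is O(~release_detainee → ~attend_hearing), and O(~release_detainee) is already established, so O(~attend_hearing).
Premise 8, O(break_seal → attend_hearing), contraposes to O(~attend_hearing → ~break_seal); with O(~attend_hearing) we get O(~break_seal).
The contrapositive of premise 9 (O(~wear_ppe → break_seal)) is O(~break_seal → wear_ppe), and O(~break_seal) is already established, so O(wear_ppe).
Premise 2, O(renew_ledger → ~wear_ppe), contraposes to O(wear_ppe → ~renew_ledger); with O(wear_ppe) we get O(~renew_ledger).
Premises 1, 5, 7 do not contribute to this derivation.
Hence ~renew_ledger is obligatory.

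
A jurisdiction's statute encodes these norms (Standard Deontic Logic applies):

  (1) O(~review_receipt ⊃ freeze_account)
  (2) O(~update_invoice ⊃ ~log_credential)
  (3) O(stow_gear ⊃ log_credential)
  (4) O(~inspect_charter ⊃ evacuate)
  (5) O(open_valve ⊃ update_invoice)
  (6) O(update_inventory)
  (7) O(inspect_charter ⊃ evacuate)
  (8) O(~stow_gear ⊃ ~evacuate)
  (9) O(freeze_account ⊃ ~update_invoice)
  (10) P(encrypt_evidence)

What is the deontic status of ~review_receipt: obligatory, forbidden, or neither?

Forbidden

Premises 7 and 4 are O(inspect_charter ⊃ evacuate) and O(~inspect_charter ⊃ evacuate); every ideal world satisfies inspect_charter or ~inspect_charter, so in either case evacuate holds — hence O(evacuate).
Premise 8, O(~stow_gear ⊃ ~evacuate), contraposes to O(evacuate ⊃ stow_gear); with O(evacuate) we get O(stow_gear).
Premise 3 is O(stow_gear ⊃ log_credential); since O(stow_gear), deontic closure gives O(log_credential).
The contrapositive of premise 2 (O(~update_invoice ⊃ ~log_credential)) is O(log_credential ⊃ update_invoice), and O(log_credential) is already established, so O(update_invoice).
Premise 9 is O(freeze_account ⊃ ~update_invoice); contrapositively O(update_invoice ⊃ ~freeze_account). Since O(update_invoice) holds, K gives O(~freeze_account).
Premise 1, O(~review_receipt ⊃ freeze_account), contraposes to O(~freeze_account ⊃ review_receipt); with O(~freeze_account) we get O(review_receipt).
Premises 5, 6, 10 do not contribute to this derivation.
Thus O(review_receipt), which is F(~review_receipt): ~review_receipt is forbidden.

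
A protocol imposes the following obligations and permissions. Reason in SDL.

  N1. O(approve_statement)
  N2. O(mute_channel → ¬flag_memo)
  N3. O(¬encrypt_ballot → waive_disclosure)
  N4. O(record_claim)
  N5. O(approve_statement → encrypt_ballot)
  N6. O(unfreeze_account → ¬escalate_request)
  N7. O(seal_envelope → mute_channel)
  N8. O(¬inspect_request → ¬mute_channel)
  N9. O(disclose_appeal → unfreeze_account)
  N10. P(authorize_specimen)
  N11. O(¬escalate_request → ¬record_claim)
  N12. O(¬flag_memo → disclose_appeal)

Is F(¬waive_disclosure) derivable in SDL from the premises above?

Premise 3 is O(¬encrypt_ballot → waive_disclosure), but O(¬encrypt_ballot) is not derivable from the premises, so it does not yield O(waive_disclosure).
No other premise forces O(waive_disclosure). An ideal world satisfying every premise can still have ¬waive_disclosure true, so F(¬waive_disclosure) is not derivable.

No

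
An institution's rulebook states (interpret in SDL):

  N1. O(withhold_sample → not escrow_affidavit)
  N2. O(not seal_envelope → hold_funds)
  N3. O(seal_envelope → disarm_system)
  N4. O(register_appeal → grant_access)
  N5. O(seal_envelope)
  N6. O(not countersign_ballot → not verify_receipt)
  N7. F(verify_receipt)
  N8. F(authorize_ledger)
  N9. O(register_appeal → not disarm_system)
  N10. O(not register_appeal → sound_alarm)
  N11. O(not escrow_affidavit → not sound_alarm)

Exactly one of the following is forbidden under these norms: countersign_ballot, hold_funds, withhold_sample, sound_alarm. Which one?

Premise 5 gives O(seal_envelope).
Premise 3 is O(seal_envelope → disarm_system); since O(seal_envelope), deontic closure gives O(disarm_system).
The contrapositive of premise 9 (O(register_appeal → not disarm_system)) is O(disarm_system → not register_appeal), and O(disarm_system) is already established, so O(not register_appeal).
Premise 10 is O(not register_appeal → sound_alarm); since O(not register_appeal), deontic closure gives O(sound_alarm).
Premise 11, O(not escrow_affidavit → not sound_alarm), contraposes to O(sound_alarm → escrow_affidavit); with O(sound_alarm) we get O(escrow_affidavit).
Premise 1, O(withhold_sample → not escrow_affidavit), contraposes to O(escrow_affidavit → not withhold_sample); with O(escrow_affidavit) we get O(not withhold_sample).
So O(not withhold_sample) holds, i.e. withhold_sample is forbidden. None of the other listed options is forbidden under the premises.

withhold_sample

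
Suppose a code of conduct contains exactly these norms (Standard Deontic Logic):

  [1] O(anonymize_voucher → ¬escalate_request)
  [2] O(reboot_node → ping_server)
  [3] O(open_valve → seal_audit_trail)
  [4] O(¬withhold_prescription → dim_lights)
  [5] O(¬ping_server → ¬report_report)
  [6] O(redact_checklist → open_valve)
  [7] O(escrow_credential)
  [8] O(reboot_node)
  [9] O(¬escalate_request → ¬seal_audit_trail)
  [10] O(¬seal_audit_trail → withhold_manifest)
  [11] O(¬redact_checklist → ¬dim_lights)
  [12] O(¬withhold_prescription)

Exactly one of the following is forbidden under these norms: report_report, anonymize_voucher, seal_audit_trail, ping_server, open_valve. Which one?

anonymize_voucher

Premise 12 gives O(¬withhold_prescription).
With premise 4, O(¬withhold_prescription → dim_lights), the K-axiom yields O(dim_lights).
Premise 11, O(¬redact_checklist → ¬dim_lights), contraposes to O(dim_lights → redact_checklist); with O(dim_lights) we get O(redact_checklist).
From O(redact_checklist) and premise 6, O(redact_checklist → open_valve), we obtain O(open_valve).
Premise 3 is O(open_valve → seal_audit_trail); since O(open_valve), deontic closure gives O(seal_audit_trail).
Premise 9, O(¬escalate_request → ¬seal_audit_trail), contraposes to O(seal_audit_trail → escalate_request); with O(seal_audit_trail) we get O(escalate_request).
The contrapositive of premise 1 (O(anonymize_voucher → ¬escalate_request)) is O(escalate_request → ¬anonymize_voucher), and O(escalate_request) is already established, so O(¬anonymize_voucher).
So O(¬anonymize_voucher) holds, i.e. anonymize_voucher is forbidden. None of the other listed options is forbidden under the premises.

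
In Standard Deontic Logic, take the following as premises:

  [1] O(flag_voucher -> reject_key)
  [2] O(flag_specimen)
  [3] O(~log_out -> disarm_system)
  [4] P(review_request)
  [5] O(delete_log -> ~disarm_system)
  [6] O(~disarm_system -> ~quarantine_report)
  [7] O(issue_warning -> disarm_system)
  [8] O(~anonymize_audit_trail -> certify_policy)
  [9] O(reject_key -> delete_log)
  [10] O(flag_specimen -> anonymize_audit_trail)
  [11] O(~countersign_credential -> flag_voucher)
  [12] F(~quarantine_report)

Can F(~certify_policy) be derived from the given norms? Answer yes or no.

Premise 8 is O(~anonymize_audit_trail -> certify_policy), but O(~anonymize_audit_trail) is not derivable from the premises, so it does not yield O(certify_policy).
No other premise forces O(certify_policy). An ideal world satisfying every premise can still have ~certify_policy true, so F(~certify_policy) is not derivable.

No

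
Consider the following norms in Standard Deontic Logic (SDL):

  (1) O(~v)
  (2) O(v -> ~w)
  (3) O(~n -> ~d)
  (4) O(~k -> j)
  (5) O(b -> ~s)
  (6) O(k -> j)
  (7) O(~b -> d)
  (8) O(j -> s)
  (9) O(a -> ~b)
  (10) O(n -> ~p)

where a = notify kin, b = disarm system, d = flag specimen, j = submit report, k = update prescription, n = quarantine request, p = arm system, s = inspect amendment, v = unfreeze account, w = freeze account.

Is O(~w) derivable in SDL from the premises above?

No

Premise 2 is O(v -> ~w), but O(v) is not derivable from the premises, so it does not yield O(~w).
No other premise forces O(~w). An ideal world satisfying every premise can still have ~w false, so O(~w) is not derivable.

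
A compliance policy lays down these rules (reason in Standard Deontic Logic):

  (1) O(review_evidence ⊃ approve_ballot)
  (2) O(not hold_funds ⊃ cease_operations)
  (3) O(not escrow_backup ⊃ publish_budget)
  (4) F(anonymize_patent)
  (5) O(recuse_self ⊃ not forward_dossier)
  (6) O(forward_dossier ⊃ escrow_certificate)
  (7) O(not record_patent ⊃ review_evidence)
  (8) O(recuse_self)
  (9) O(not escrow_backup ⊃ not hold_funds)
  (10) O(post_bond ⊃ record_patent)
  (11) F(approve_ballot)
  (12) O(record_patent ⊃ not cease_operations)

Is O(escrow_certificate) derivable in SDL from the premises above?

Premise 6 is O(forward_dossier ⊃ escrow_certificate), but O(forward_dossier) is not derivable from the premises, so it does not yield O(escrow_certificate).
No other premise forces O(escrow_certificate). An ideal world satisfying every premise can still have escrow_certificate false, so O(escrow_certificate) is not derivable.

No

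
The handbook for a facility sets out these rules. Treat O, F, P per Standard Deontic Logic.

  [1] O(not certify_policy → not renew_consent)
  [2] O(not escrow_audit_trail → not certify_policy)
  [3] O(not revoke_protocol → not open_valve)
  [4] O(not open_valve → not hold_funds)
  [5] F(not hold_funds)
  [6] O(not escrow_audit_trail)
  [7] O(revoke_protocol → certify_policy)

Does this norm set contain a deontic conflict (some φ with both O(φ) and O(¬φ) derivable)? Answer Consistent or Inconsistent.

F(not hold_funds) at premise 5 means O(hold_funds).
Premise 4, O(not open_valve → not hold_funds), contraposes to O(hold_funds → open_valve); with O(hold_funds) we get O(open_valve).
Premise 3 is O(not revoke_protocol → not open_valve); contrapositively O(open_valve → revoke_protocol). Since O(open_valve) holds, K gives O(revoke_protocol).
From O(revoke_protocol) and premise 7, O(revoke_protocol → certify_policy), we obtain O(certify_policy).
Premise 2, O(not escrow_audit_trail → not certify_policy), contraposes to O(certify_policy → escrow_audit_trail); with O(certify_policy) we get O(escrow_audit_trail).
But premise 6 directly asserts O(not escrow_audit_trail).
We now have both O(escrow_audit_trail) and O(not escrow_audit_trail) — escrow_audit_trail is simultaneously obligatory and forbidden, violating the D-axiom.

Inconsistent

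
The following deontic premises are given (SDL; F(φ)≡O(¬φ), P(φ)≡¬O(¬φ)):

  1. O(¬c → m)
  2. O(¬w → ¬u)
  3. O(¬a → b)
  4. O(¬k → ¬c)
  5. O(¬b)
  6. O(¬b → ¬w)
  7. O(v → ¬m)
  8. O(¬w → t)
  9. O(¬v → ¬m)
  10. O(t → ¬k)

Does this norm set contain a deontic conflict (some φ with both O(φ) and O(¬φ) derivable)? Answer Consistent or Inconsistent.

Premises 7 and 9 cover both cases: O(v → ¬m) and O(¬v → ¬m). Since v ∨ ¬v is a tautology, O(¬m) follows.
Premise 1 is O(¬c → m); contrapositively O(¬m → c). Since O(¬m) holds, K gives O(c).
The contrapositive of premise 4 (O(¬k → ¬c)) is O(c → k), and O(c) is already established, so O(k).
Premise 10, O(t → ¬k), contraposes to O(k → ¬t); with O(k) we get O(¬t).
The contrapositive of premise 8 (O(¬w → t)) is O(¬t → w), and O(¬t) is already established, so O(w).
The contrapositive of premise 6 (O(¬b → ¬w)) is O(w → b), and O(w) is already established, so O(b).
Yet premise 5 states O(¬b).
We now have both O(b) and O(¬b) — b is simultaneously obligatory and forbidden, violating the D-axiom.

Inconsistent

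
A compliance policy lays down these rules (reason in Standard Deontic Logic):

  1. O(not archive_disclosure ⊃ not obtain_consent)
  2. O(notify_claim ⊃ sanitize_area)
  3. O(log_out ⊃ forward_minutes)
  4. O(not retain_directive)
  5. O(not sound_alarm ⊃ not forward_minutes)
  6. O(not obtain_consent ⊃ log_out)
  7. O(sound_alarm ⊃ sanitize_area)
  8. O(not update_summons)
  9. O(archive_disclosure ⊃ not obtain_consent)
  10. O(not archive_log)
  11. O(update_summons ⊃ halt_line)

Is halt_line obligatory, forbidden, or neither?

Premise 11 is O(update_summons ⊃ halt_line), but O(update_summons) is not derivable from the premises, so it does not yield O(halt_line).
No premise or chain of K-axiom applications forces O(halt_line), and none forces O(not halt_line). So halt_line is neither obligatory nor forbidden under these norms.

Neither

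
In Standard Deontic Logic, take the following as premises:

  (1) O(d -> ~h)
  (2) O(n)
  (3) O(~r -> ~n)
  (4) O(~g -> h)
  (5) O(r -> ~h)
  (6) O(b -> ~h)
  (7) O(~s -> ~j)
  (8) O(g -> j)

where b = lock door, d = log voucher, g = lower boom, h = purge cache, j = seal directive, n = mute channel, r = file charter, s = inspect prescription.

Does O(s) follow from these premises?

From premise 2 we have O(n).
Premise 3 is O(~r -> ~n); contrapositively O(n -> r). Since O(n) holds, K gives O(r).
With premise 5, O(r -> ~h), the K-axiom yields O(~h).
Premise 4, O(~g -> h), contraposes to O(~h -> g); with O(~h) we get O(g).
Premise 8 is O(g -> j); since O(g), deontic closure gives O(j).
Premise 7 is O(~s -> ~j); contrapositively O(j -> s). Since O(j) holds, K gives O(s).
Premises 1, 6 do not contribute to this derivation.
So O(s) follows.

Yes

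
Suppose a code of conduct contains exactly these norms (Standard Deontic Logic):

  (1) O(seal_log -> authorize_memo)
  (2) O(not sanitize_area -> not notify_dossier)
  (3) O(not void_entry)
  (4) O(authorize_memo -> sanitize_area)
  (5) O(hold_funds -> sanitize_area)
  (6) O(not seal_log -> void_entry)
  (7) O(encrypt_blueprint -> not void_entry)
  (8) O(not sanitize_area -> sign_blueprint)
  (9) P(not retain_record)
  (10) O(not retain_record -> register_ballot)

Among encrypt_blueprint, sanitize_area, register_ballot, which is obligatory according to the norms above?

From premise 3 we have O(not void_entry).
Premise 6, O(not seal_log -> void_entry), contraposes to O(not void_entry -> seal_log); with O(not void_entry) we get O(seal_log).
With premise 1, O(seal_log -> authorize_memo), the K-axiom yields O(authorize_memo).
From O(authorize_memo) and premise 4, O(authorize_memo -> sanitize_area), we obtain O(sanitize_area).
So O(sanitize_area) holds — sanitize_area is obligatory. None of the other listed options is made obligatory by any chain of premises.

sanitize_area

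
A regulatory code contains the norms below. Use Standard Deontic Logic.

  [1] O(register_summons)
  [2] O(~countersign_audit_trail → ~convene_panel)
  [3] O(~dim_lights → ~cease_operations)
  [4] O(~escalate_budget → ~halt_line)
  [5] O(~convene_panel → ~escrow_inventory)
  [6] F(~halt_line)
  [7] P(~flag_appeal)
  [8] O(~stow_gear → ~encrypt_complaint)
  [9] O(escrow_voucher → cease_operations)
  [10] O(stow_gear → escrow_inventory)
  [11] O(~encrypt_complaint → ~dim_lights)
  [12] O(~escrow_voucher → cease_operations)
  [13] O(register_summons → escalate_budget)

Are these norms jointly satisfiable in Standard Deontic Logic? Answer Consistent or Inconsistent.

Premise 4 is O(~escalate_budget → ~halt_line), but O(~escalate_budget) is not derivable from the premises, so it does not yield O(~halt_line).
So O(~halt_line) is not derivable, and the apparent clash with O(halt_line) does not arise.
A world satisfying every obligation exists (e.g. cease_operations=true, convene_panel=true, countersign_audit_trail=true, dim_lights=true, encrypt_complaint=true, escalate_budget=true, escrow_inventory=true, escrow_voucher=false, flag_appeal=false, halt_line=true, register_summons=true, stow_gear=true); no atom is both obligatory and forbidden, so the set is consistent.

Consistent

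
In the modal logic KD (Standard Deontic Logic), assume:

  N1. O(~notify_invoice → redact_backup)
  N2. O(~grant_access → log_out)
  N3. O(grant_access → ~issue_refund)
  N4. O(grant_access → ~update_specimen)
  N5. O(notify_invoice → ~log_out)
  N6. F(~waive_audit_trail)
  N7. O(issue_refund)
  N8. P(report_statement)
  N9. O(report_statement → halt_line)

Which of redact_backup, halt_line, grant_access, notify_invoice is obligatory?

redact_backup

From premise 7 we have O(issue_refund).
Premise 3 is O(grant_access → ~issue_refund); contrapositively O(issue_refund → ~grant_access). Since O(issue_refund) holds, K gives O(~grant_access).
Premise 2 is O(~grant_access → log_out); since O(~grant_access), deontic closure gives O(log_out).
The contrapositive of premise 5 (O(notify_invoice → ~log_out)) is O(log_out → ~notify_invoice), and O(log_out) is already established, so O(~notify_invoice).
From O(~notify_invoice) and premise 1, O(~notify_invoice → redact_backup), we obtain O(redact_backup).
So O(redact_backup) holds — redact_backup is obligatory. None of the other listed options is made obligatory by any chain of premises.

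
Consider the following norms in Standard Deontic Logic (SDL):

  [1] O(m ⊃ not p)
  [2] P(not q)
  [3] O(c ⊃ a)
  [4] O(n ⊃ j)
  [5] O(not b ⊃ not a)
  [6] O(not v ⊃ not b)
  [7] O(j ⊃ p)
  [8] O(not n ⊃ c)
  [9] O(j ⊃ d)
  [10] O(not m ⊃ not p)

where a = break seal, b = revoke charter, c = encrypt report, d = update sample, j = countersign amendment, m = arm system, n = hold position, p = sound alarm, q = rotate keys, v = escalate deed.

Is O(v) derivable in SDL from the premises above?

Premises 1 and 10 are O(m ⊃ not p) and O(not m ⊃ not p); every ideal world satisfies m or not m, so in either case not p holds — hence O(not p).
Premise 7 is O(j ⊃ p); contrapositively O(not p ⊃ not j). Since O(not p) holds, K gives O(not j).
Premise 4, O(n ⊃ j), contraposes to O(not j ⊃ not n); with O(not j) we get O(not n).
Applying K to premise 8 (O(not n ⊃ c)) and O(not n) yields O(c).
Applying K to premise 3 (O(c ⊃ a)) and O(c) yields O(a).
Premise 5 is O(not b ⊃ not a); contrapositively O(a ⊃ b). Since O(a) holds, K gives O(b).
Premise 6, O(not v ⊃ not b), contraposes to O(b ⊃ v); with O(b) we get O(v).
Premises 2, 9 do not contribute to this derivation.
So O(v) follows.

Yes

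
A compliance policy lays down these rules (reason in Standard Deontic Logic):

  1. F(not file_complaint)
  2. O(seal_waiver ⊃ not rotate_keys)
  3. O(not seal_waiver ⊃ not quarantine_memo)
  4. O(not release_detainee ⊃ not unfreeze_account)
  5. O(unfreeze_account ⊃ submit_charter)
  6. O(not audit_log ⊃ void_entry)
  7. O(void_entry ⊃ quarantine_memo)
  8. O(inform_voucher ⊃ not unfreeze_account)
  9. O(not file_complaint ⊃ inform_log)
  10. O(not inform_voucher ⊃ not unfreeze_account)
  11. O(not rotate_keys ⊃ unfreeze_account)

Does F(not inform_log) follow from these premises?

Premise 9 is O(not file_complaint ⊃ inform_log), but O(not file_complaint) is not derivable from the premises, so it does not yield O(inform_log).
No other premise forces O(inform_log). An ideal world satisfying every premise can still have not inform_log true, so F(not inform_log) is not derivable.

No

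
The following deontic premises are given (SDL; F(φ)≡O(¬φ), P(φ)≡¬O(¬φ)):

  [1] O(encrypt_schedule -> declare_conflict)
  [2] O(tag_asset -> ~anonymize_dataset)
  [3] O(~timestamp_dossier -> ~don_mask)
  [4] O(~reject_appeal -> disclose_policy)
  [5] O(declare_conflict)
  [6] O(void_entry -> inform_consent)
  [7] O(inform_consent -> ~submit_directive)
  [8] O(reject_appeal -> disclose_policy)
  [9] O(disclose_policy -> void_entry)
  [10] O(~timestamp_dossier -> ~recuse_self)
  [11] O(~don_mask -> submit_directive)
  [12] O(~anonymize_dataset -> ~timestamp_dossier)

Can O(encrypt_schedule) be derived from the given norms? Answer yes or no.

No

Premise 1 is O(encrypt_schedule -> declare_conflict); even if O(declare_conflict) held, inferring O(encrypt_schedule) would be affirming the consequent — invalid.
No other premise forces O(encrypt_schedule). An ideal world satisfying every premise can still have encrypt_schedule false, so O(encrypt_schedule) is not derivable.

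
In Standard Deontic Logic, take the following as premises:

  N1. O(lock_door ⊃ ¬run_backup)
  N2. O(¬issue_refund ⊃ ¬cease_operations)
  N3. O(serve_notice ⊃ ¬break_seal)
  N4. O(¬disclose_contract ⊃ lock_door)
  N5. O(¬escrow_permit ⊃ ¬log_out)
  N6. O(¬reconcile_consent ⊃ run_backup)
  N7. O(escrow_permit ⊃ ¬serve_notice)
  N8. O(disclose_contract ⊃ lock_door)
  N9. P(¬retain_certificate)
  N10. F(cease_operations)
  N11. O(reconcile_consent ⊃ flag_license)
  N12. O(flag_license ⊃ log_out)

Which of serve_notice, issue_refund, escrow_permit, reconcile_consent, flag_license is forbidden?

Premises 4 and 8 cover both cases: O(¬disclose_contract ⊃ lock_door) and O(disclose_contract ⊃ lock_door). Since ¬disclose_contract ∨ disclose_contract is a tautology, O(lock_door) follows.
With premise 1, O(lock_door ⊃ ¬run_backup), the K-axiom yields O(¬run_backup).
The contrapositive of premise 6 (O(¬reconcile_consent ⊃ run_backup)) is O(¬run_backup ⊃ reconcile_consent), and O(¬run_backup) is already established, so O(reconcile_consent).
From O(reconcile_consent) and premise 11, O(reconcile_consent ⊃ flag_license), we obtain O(flag_license).
Premise 12 is O(flag_license ⊃ log_out); since O(flag_license), deontic closure gives O(log_out).
The contrapositive of premise 5 (O(¬escrow_permit ⊃ ¬log_out)) is O(log_out ⊃ escrow_permit), and O(log_out) is already established, so O(escrow_permit).
From O(escrow_permit) and premise 7, O(escrow_permit ⊃ ¬serve_notice), we obtain O(¬serve_notice).
So O(¬serve_notice) holds, i.e. serve_notice is forbidden. None of the other listed options is forbidden under the premises.

serve_notice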